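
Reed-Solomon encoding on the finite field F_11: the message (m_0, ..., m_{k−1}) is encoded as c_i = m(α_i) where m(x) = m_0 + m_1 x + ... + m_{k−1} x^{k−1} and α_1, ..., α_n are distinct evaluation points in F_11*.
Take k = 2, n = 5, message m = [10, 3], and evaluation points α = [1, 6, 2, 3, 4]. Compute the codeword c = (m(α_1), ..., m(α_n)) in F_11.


c = [2, 6, 5, 8, 0]

Message polynomial: m(x) = 10 + 3·x (mod 11).
For each evaluation point α_i, compute m(α_i) mod 11:
  α_1 = 1: Horner steps 3 → 2, so m(1) = 2.
  α_2 = 6: Horner steps 3 → 6, so m(6) = 6.
  α_3 = 2: Horner steps 3 → 5, so m(2) = 5.
  α_4 = 3: Horner steps 3 → 8, so m(3) = 8.
  α_5 = 4: Horner steps 3 → 0, so m(4) = 0.
Codeword c = [2, 6, 5, 8, 0] ∈ F_11^5.


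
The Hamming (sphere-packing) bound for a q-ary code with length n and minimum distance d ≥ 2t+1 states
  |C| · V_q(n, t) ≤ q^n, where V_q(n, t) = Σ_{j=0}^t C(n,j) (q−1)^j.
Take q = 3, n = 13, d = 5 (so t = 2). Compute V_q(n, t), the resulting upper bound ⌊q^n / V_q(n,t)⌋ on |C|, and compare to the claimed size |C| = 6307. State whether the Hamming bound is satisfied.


V_q(n, t) = 339, q^n = 1594323, Hamming bound = 4703, |C| = 6307 > bound (violated).

Step 1: Compute V_q(n, t) = Σ_{j=0}^2 C(n, j) (q−1)^j.
  j = 0: C(13,0)·(2)^0 = 1·1 = 1.
  j = 1: C(13,1)·(2)^1 = 13·2 = 26.
  j = 2: C(13,2)·(2)^2 = 78·4 = 312.
  V_q(n, t) = 1 + 26 + 312 = 339.
Step 2: q^n = 3^13 = 1594323.
Step 3: Hamming bound ⌊q^n / V_q(n,t)⌋ = ⌊1594323/339⌋ = 4703.
Step 4: Compare |C| = 6307 to 4703: violated.
The claimed |C| lies above the Hamming bound, so no 3-ary code of length 13 with d ≥ 5 can have 6307 codewords.


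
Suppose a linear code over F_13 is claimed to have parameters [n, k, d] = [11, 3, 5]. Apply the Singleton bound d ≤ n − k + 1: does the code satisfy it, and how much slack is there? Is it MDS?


Singleton RHS = n − k + 1 = 9, slack = 4, bound satisfied, not MDS.

Singleton bound: d ≤ n − k + 1.
Here n = 11, k = 3, so n − k + 1 = 9.
Given d = 5, check d ≤ 9: YES.
Slack = (n − k + 1) − d = 4.
The code is NOT MDS (slack = 4 > 0).
Description: the claimed parameters are [11, 3, 5]_13; such a code would be non-MDS.


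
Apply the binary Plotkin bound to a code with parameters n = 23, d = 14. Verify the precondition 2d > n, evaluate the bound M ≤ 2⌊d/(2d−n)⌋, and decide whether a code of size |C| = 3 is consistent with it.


Plotkin bound M ≤ 4; given |C| = 3 ≤ bound (satisfied).

Check applicability: 2d = 28, n = 23.
2d − n = 5 > 0, so Plotkin applies.
Compute d/(2d−n) = 14/5 ≈ 2.8000.
⌊d/(2d−n)⌋ = 2.
Plotkin bound: M ≤ 2·2 = 4.
Given |C| = 3, check: satisfied.
This |C| is below the Plotkin bound.


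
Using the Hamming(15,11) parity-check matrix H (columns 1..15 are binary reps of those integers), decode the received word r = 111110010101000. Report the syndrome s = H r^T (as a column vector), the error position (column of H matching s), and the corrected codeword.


s = (1, 1, 1, 1)^T, error position = 15, corrected codeword c = 111110010101001

Compute s = H r^T mod 2 one row at a time:
  s_1 = 1 + 0 + 1 + 0 + 1 + 0 + 0 + 0 = 3 ≡ 1 (mod 2).
  s_2 = 1 + 1 + 0 + 0 + 1 + 0 + 0 + 0 = 3 ≡ 1 (mod 2).
  s_3 = 1 + 1 + 0 + 0 + 1 + 0 + 0 + 0 = 3 ≡ 1 (mod 2).
  s_4 = 1 + 1 + 1 + 0 + 0 + 0 + 0 + 0 = 3 ≡ 1 (mod 2).
s = (1, 1, 1, 1)^T — this equals column 15 of H (binary 1111), so error is at position 15.
Correct: flip bit 15 of r = 111110010101000 to get c = 111110010101001.


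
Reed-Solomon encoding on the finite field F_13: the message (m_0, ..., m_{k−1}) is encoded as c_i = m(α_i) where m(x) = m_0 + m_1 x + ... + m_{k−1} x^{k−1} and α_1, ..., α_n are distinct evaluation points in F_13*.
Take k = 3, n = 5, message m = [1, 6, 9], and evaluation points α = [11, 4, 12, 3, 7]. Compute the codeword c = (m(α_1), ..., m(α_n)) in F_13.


c = [12, 0, 4, 9, 3]

Message polynomial: m(x) = 1 + 6·x + 9·x^2 (mod 13).
For each evaluation point α_i, compute m(α_i) mod 13:
  α_1 = 11: Horner steps 9 → 1 → 12, so m(11) = 12.
  α_2 = 4: Horner steps 9 → 3 → 0, so m(4) = 0.
  α_3 = 12: Horner steps 9 → 10 → 4, so m(12) = 4.
  α_4 = 3: Horner steps 9 → 7 → 9, so m(3) = 9.
  α_5 = 7: Horner steps 9 → 4 → 3, so m(7) = 3.
Codeword c = [12, 0, 4, 9, 3] ∈ F_13^5.


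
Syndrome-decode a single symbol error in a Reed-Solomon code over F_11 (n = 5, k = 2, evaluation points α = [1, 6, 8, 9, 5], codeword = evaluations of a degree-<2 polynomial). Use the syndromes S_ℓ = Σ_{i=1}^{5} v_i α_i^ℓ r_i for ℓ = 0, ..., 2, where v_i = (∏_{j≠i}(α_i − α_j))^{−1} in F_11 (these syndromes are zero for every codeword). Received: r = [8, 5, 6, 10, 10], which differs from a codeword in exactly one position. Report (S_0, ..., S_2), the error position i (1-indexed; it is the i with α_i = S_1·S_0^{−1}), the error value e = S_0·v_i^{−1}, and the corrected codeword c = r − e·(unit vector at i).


S = (8, 6, 10), error at position 4, error magnitude e = 9, c = [8, 5, 6, 1, 10].

Step 1: column multipliers v_i = (∏_{j≠i}(α_i − α_j))^{−1} mod 11.
  i = 1 (α = 1): (1−6)(1−8)(1−9)(1−5) = (−5)·(−7)·(−8)·(−4) = 1120 ≡ 9, so v_1 = 9^{−1} = 5 (mod 11).
  i = 2 (α = 6): (6−1)(6−8)(6−9)(6−5) = 5·(−2)·(−3)·1 = 30 ≡ 8, so v_2 = 8^{−1} = 7 (mod 11).
  i = 3 (α = 8): (8−1)(8−6)(8−9)(8−5) = 7·2·(−1)·3 = −42 ≡ 2, so v_3 = 2^{−1} = 6 (mod 11).
  i = 4 (α = 9): (9−1)(9−6)(9−8)(9−5) = 8·3·1·4 = 96 ≡ 8, so v_4 = 8^{−1} = 7 (mod 11).
  i = 5 (α = 5): (5−1)(5−6)(5−8)(5−9) = 4·(−1)·(−3)·(−4) = −48 ≡ 7, so v_5 = 7^{−1} = 8 (mod 11).
  v = [5, 7, 6, 7, 8].
Step 2: syndromes of r = [8, 5, 6, 10, 10] (all sums mod 11).
  S_0 = Σ v_i r_i = 5·8 + 7·5 + 6·6 + 7·10 + 8·10 = 261 ≡ 8.
  S_1 = Σ v_i α_i r_i = 5·1·8 + 7·6·5 + 6·8·6 + 7·9·10 + 8·5·10 = 1568 ≡ 6.
  α_i^2 mod 11 = [1, 3, 9, 4, 3].
  S_2 = Σ v_i α_i^2 r_i = 5·1·8 + 7·3·5 + 6·9·6 + 7·4·10 + 8·3·10 = 989 ≡ 10.
  S = (8, 6, 10) ≠ 0, so r is not a codeword (an error is present).
Step 3: locate the error. For a single error e at position i, S_ℓ = v_i·e·α_i^ℓ, so α_err = S_1/S_0.
  S_0^{−1} = 8^{−1} = 7 (mod 11), so α_err = 6·7 = 42 ≡ 9 = α_4. Error position i = 4.
  Consistency check: S_2/S_1 = 10·2 = 20 ≡ 9 = α_err ✓ (single-error assumption holds).
Step 4: error magnitude e = S_0/v_4 = S_0·∏_{j≠4}(α_4 − α_j) = 8·8 = 64 ≡ 9 (mod 11).
Step 5: correct position 4: c_4 = r_4 − e = 10 − 9 ≡ 1 (mod 11). Hence c = [8, 5, 6, 1, 10].
  Check: interpolating c through the α_i gives m(x) = 2 + 6·x (degree < 2) with m(α_i) = c_i for every i, so c is indeed a codeword.


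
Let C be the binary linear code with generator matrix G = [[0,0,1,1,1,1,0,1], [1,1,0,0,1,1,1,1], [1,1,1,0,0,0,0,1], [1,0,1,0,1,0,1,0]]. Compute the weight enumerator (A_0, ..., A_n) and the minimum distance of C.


Weight distribution: A_0 = 1, A_2 = 1, A_3 = 2, A_4 = 5, A_5 = 6, A_6 = 1. Minimum distance d = 2.

Enumerate all 2^4 = 16 messages m ∈ F_2^4.
For each, compute codeword c = mG in F_2^8, then tally its weight.
  m = 0000 → c = 00000000, weight = 0.
  m = 1000 → c = 00111101, weight = 5.
  m = 0100 → c = 11001111, weight = 6.
  m = 1100 → c = 11110010, weight = 5.
  m = 0010 → c = 11100001, weight = 4.
  m = 1010 → c = 11011100, weight = 5.
  m = 0110 → c = 00101110, weight = 4.
  m = 1110 → c = 00010011, weight = 3.
  m = 0001 → c = 10101010, weight = 4.
  m = 1001 → c = 10010111, weight = 5.
  m = 0101 → c = 01100101, weight = 4.
  m = 1101 → c = 01011000, weight = 3.
  m = 0011 → c = 01001011, weight = 4.
  m = 1011 → c = 01110110, weight = 5.
  m = 0111 → c = 10000100, weight = 2.
  m = 1111 → c = 10111001, weight = 5.
Tally weights:
  weight 0: 1 codewords.
  weight 2: 1 codewords.
  weight 3: 2 codewords.
  weight 4: 5 codewords.
  weight 5: 6 codewords.
  weight 6: 1 codewords.
Minimum distance d = smallest w > 0 with A_w > 0 = 2.
Sanity: Σ A_w = 16 = 2^4 = 16 ✓.


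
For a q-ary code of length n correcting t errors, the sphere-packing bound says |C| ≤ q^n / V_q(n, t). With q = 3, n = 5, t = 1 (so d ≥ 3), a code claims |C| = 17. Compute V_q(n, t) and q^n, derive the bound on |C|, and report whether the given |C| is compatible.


V_q(n, t) = 11, q^n = 243, Hamming bound = 22, |C| = 17 ≤ bound (satisfied).

Step 1: Compute V_q(n, t) = Σ_{j=0}^1 C(n, j) (q−1)^j.
  j = 0: C(5,0)·(2)^0 = 1·1 = 1.
  j = 1: C(5,1)·(2)^1 = 5·2 = 10.
  V_q(n, t) = 1 + 10 = 11.
Step 2: q^n = 3^5 = 243.
Step 3: Hamming bound ⌊q^n / V_q(n,t)⌋ = ⌊243/11⌋ = 22.
Step 4: Compare |C| = 17 to 22: satisfied.
The claimed |C| lies below the Hamming bound.


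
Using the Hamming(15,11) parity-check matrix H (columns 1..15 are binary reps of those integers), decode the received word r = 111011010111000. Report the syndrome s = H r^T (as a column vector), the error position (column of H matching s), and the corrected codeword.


s = (0, 1, 1, 0)^T, error position = 6, corrected codeword c = 111010010111000

Compute s = H r^T mod 2 one row at a time:
  s_1 = 1 + 0 + 1 + 1 + 1 + 0 + 0 + 0 = 4 ≡ 0 (mod 2).
  s_2 = 0 + 1 + 1 + 0 + 1 + 0 + 0 + 0 = 3 ≡ 1 (mod 2).
  s_3 = 1 + 1 + 1 + 0 + 1 + 1 + 0 + 0 = 5 ≡ 1 (mod 2).
  s_4 = 1 + 1 + 1 + 0 + 0 + 1 + 0 + 0 = 4 ≡ 0 (mod 2).
s = (0, 1, 1, 0)^T — this equals column 6 of H (binary 0110), so error is at position 6.
Correct: flip bit 6 of r = 111011010111000 to get c = 111010010111000.


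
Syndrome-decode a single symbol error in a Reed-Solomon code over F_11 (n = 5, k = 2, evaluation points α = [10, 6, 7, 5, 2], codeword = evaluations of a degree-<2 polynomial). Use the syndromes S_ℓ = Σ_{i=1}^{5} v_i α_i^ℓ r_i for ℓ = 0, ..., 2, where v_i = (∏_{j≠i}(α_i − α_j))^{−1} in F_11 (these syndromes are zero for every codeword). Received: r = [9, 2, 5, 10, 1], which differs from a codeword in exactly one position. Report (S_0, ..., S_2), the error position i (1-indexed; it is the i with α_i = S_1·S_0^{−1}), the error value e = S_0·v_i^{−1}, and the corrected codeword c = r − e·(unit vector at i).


S = (4, 7, 4), error at position 1, error magnitude e = 6, c = [3, 2, 5, 10, 1].

Step 1: column multipliers v_i = (∏_{j≠i}(α_i − α_j))^{−1} mod 11.
  i = 1 (α = 10): (10−6)(10−7)(10−5)(10−2) = 4·3·5·8 = 480 ≡ 7, so v_1 = 7^{−1} = 8 (mod 11).
  i = 2 (α = 6): (6−10)(6−7)(6−5)(6−2) = (−4)·(−1)·1·4 = 16 ≡ 5, so v_2 = 5^{−1} = 9 (mod 11).
  i = 3 (α = 7): (7−10)(7−6)(7−5)(7−2) = (−3)·1·2·5 = −30 ≡ 3, so v_3 = 3^{−1} = 4 (mod 11).
  i = 4 (α = 5): (5−10)(5−6)(5−7)(5−2) = (−5)·(−1)·(−2)·3 = −30 ≡ 3, so v_4 = 3^{−1} = 4 (mod 11).
  i = 5 (α = 2): (2−10)(2−6)(2−7)(2−5) = (−8)·(−4)·(−5)·(−3) = 480 ≡ 7, so v_5 = 7^{−1} = 8 (mod 11).
  v = [8, 9, 4, 4, 8].
Step 2: syndromes of r = [9, 2, 5, 10, 1] (all sums mod 11).
  S_0 = Σ v_i r_i = 8·9 + 9·2 + 4·5 + 4·10 + 8·1 = 158 ≡ 4.
  S_1 = Σ v_i α_i r_i = 8·10·9 + 9·6·2 + 4·7·5 + 4·5·10 + 8·2·1 = 1184 ≡ 7.
  α_i^2 mod 11 = [1, 3, 5, 3, 4].
  S_2 = Σ v_i α_i^2 r_i = 8·1·9 + 9·3·2 + 4·5·5 + 4·3·10 + 8·4·1 = 378 ≡ 4.
  S = (4, 7, 4) ≠ 0, so r is not a codeword (an error is present).
Step 3: locate the error. For a single error e at position i, S_ℓ = v_i·e·α_i^ℓ, so α_err = S_1/S_0.
  S_0^{−1} = 4^{−1} = 3 (mod 11), so α_err = 7·3 = 21 ≡ 10 = α_1. Error position i = 1.
  Consistency check: S_2/S_1 = 4·8 = 32 ≡ 10 = α_err ✓ (single-error assumption holds).
Step 4: error magnitude e = S_0/v_1 = S_0·∏_{j≠1}(α_1 − α_j) = 4·7 = 28 ≡ 6 (mod 11).
Step 5: correct position 1: c_1 = r_1 − e = 9 − 6 ≡ 3 (mod 11). Hence c = [3, 2, 5, 10, 1].
  Check: interpolating c through the α_i gives m(x) = 6 + 3·x (degree < 2) with m(α_i) = c_i for every i, so c is indeed a codeword.


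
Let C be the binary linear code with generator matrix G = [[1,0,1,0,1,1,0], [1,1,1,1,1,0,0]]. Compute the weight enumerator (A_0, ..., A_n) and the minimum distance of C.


Weight distribution: A_0 = 1, A_3 = 1, A_4 = 1, A_5 = 1. Minimum distance d = 3.

Enumerate all 2^2 = 4 messages m ∈ F_2^2.
For each, compute codeword c = mG in F_2^7, then tally its weight.
  m = 00 → c = 0000000, weight = 0.
  m = 10 → c = 1010110, weight = 4.
  m = 01 → c = 1111100, weight = 5.
  m = 11 → c = 0101010, weight = 3.
Tally weights:
  weight 0: 1 codewords.
  weight 3: 1 codewords.
  weight 4: 1 codewords.
  weight 5: 1 codewords.
Minimum distance d = smallest w > 0 with A_w > 0 = 3.
Sanity: Σ A_w = 4 = 2^2 = 4 ✓.


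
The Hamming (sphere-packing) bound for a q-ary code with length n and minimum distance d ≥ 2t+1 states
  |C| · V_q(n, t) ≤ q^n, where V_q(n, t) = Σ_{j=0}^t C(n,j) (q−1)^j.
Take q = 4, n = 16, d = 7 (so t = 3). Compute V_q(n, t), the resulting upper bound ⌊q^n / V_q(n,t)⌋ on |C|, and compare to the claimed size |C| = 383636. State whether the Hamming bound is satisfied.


V_q(n, t) = 16249, q^n = 4294967296, Hamming bound = 264321, |C| = 383636 > bound (violated).

Step 1: Compute V_q(n, t) = Σ_{j=0}^3 C(n, j) (q−1)^j.
  j = 0: C(16,0)·(3)^0 = 1·1 = 1.
  j = 1: C(16,1)·(3)^1 = 16·3 = 48.
  j = 2: C(16,2)·(3)^2 = 120·9 = 1080.
  j = 3: C(16,3)·(3)^3 = 560·27 = 15120.
  V_q(n, t) = 1 + 48 + 1080 + 15120 = 16249.
Step 2: q^n = 4^16 = 4294967296.
Step 3: Hamming bound ⌊q^n / V_q(n,t)⌋ = ⌊4294967296/16249⌋ = 264321.
Step 4: Compare |C| = 383636 to 264321: violated.
The claimed |C| lies above the Hamming bound, so no 4-ary code of length 16 with d ≥ 7 can have 383636 codewords.


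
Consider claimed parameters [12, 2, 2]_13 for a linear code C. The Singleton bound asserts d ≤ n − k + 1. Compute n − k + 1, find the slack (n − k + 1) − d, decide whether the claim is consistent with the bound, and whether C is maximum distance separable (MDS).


Singleton RHS = n − k + 1 = 11, slack = 9, bound satisfied, not MDS.

Singleton bound: d ≤ n − k + 1.
Here n = 12, k = 2, so n − k + 1 = 11.
Given d = 2, check d ≤ 11: YES.
Slack = (n − k + 1) − d = 9.
The code is NOT MDS (slack = 9 > 0).
Description: the claimed parameters are [12, 2, 2]_13; such a code would be non-MDS.


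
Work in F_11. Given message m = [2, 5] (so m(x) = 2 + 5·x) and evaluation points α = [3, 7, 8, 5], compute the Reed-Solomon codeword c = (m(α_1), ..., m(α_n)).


c = [6, 4, 9, 5]

Message polynomial: m(x) = 2 + 5·x (mod 11).
For each evaluation point α_i, compute m(α_i) mod 11:
  α_1 = 3: Horner steps 5 → 6, so m(3) = 6.
  α_2 = 7: Horner steps 5 → 4, so m(7) = 4.
  α_3 = 8: Horner steps 5 → 9, so m(8) = 9.
  α_4 = 5: Horner steps 5 → 5, so m(5) = 5.
Codeword c = [6, 4, 9, 5] ∈ F_11^4.


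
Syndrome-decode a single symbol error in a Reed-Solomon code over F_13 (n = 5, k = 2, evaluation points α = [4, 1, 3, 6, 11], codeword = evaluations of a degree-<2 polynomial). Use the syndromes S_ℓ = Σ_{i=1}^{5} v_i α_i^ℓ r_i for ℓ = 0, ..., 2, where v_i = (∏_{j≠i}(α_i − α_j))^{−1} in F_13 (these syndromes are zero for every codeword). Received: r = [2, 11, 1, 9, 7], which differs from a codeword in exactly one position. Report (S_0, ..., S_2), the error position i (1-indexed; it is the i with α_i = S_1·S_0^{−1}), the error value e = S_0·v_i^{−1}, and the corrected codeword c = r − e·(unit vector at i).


S = (12, 10, 4), error at position 3, error magnitude e = 9, c = [2, 11, 5, 9, 7].

Step 1: column multipliers v_i = (∏_{j≠i}(α_i − α_j))^{−1} mod 13.
  i = 1 (α = 4): (4−1)(4−3)(4−6)(4−11) = 3·1·(−2)·(−7) = 42 ≡ 3, so v_1 = 3^{−1} = 9 (mod 13).
  i = 2 (α = 1): (1−4)(1−3)(1−6)(1−11) = (−3)·(−2)·(−5)·(−10) = 300 ≡ 1, so v_2 = 1^{−1} = 1 (mod 13).
  i = 3 (α = 3): (3−4)(3−1)(3−6)(3−11) = (−1)·2·(−3)·(−8) = −48 ≡ 4, so v_3 = 4^{−1} = 10 (mod 13).
  i = 4 (α = 6): (6−4)(6−1)(6−3)(6−11) = 2·5·3·(−5) = −150 ≡ 6, so v_4 = 6^{−1} = 11 (mod 13).
  i = 5 (α = 11): (11−4)(11−1)(11−3)(11−6) = 7·10·8·5 = 2800 ≡ 5, so v_5 = 5^{−1} = 8 (mod 13).
  v = [9, 1, 10, 11, 8].
Step 2: syndromes of r = [2, 11, 1, 9, 7] (all sums mod 13).
  S_0 = Σ v_i r_i = 9·2 + 1·11 + 10·1 + 11·9 + 8·7 = 194 ≡ 12.
  S_1 = Σ v_i α_i r_i = 9·4·2 + 1·1·11 + 10·3·1 + 11·6·9 + 8·11·7 = 1323 ≡ 10.
  α_i^2 mod 13 = [3, 1, 9, 10, 4].
  S_2 = Σ v_i α_i^2 r_i = 9·3·2 + 1·1·11 + 10·9·1 + 11·10·9 + 8·4·7 = 1369 ≡ 4.
  S = (12, 10, 4) ≠ 0, so r is not a codeword (an error is present).
Step 3: locate the error. For a single error e at position i, S_ℓ = v_i·e·α_i^ℓ, so α_err = S_1/S_0.
  S_0^{−1} = 12^{−1} = 12 (mod 13), so α_err = 10·12 = 120 ≡ 3 = α_3. Error position i = 3.
  Consistency check: S_2/S_1 = 4·4 = 16 ≡ 3 = α_err ✓ (single-error assumption holds).
Step 4: error magnitude e = S_0/v_3 = S_0·∏_{j≠3}(α_3 − α_j) = 12·4 = 48 ≡ 9 (mod 13).
Step 5: correct position 3: c_3 = r_3 − e = 1 − 9 ≡ 5 (mod 13). Hence c = [2, 11, 5, 9, 7].
  Check: interpolating c through the α_i gives m(x) = 1 + 10·x (degree < 2) with m(α_i) = c_i for every i, so c is indeed a codeword.


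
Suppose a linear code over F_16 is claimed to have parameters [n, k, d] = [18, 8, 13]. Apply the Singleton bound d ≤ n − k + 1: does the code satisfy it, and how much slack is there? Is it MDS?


Singleton RHS = n − k + 1 = 11, slack = -2, bound violated (no such code; not MDS).

Singleton bound: d ≤ n − k + 1.
Here n = 18, k = 8, so n − k + 1 = 11.
Given d = 13, check d ≤ 11: NO.
Slack = (n − k + 1) − d = -2.
The slack is negative: d = 13 exceeds n − k + 1 = 11 by 2, so the Singleton bound is violated and no linear [18, 8, 13]_16 code can exist. In particular it is not MDS (MDS requires d = n − k + 1 exactly).
Description: the claimed parameters are [18, 8, 13]_16; such a code would be impossible (violates the Singleton bound).


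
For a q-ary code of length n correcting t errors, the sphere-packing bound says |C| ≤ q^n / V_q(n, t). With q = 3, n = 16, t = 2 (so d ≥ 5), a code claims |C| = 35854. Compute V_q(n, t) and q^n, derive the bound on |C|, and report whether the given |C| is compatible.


V_q(n, t) = 513, q^n = 43046721, Hamming bound = 83911, |C| = 35854 ≤ bound (satisfied).

Step 1: Compute V_q(n, t) = Σ_{j=0}^2 C(n, j) (q−1)^j.
  j = 0: C(16,0)·(2)^0 = 1·1 = 1.
  j = 1: C(16,1)·(2)^1 = 16·2 = 32.
  j = 2: C(16,2)·(2)^2 = 120·4 = 480.
  V_q(n, t) = 1 + 32 + 480 = 513.
Step 2: q^n = 3^16 = 43046721.
Step 3: Hamming bound ⌊q^n / V_q(n,t)⌋ = ⌊43046721/513⌋ = 83911.
Step 4: Compare |C| = 35854 to 83911: satisfied.
The claimed |C| lies below the Hamming bound.


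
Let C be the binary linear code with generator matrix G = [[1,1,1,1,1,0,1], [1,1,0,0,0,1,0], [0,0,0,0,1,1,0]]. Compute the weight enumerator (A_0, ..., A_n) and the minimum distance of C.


Weight distribution: A_0 = 1, A_2 = 1, A_3 = 3, A_5 = 1, A_6 = 2. Minimum distance d = 2.

Enumerate all 2^3 = 8 messages m ∈ F_2^3.
For each, compute codeword c = mG in F_2^7, then tally its weight.
  m = 000 → c = 0000000, weight = 0.
  m = 100 → c = 1111101, weight = 6.
  m = 010 → c = 1100010, weight = 3.
  m = 110 → c = 0011111, weight = 5.
  m = 001 → c = 0000110, weight = 2.
  m = 101 → c = 1111011, weight = 6.
  m = 011 → c = 1100100, weight = 3.
  m = 111 → c = 0011001, weight = 3.
Tally weights:
  weight 0: 1 codewords.
  weight 2: 1 codewords.
  weight 3: 3 codewords.
  weight 5: 1 codewords.
  weight 6: 2 codewords.
Minimum distance d = smallest w > 0 with A_w > 0 = 2.
Sanity: Σ A_w = 8 = 2^3 = 8 ✓.


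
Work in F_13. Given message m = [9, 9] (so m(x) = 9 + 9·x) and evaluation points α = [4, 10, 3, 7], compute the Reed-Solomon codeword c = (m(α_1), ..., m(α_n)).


c = [6, 8, 10, 7]

Message polynomial: m(x) = 9 + 9·x (mod 13).
For each evaluation point α_i, compute m(α_i) mod 13:
  α_1 = 4: Horner steps 9 → 6, so m(4) = 6.
  α_2 = 10: Horner steps 9 → 8, so m(10) = 8.
  α_3 = 3: Horner steps 9 → 10, so m(3) = 10.
  α_4 = 7: Horner steps 9 → 7, so m(7) = 7.
Codeword c = [6, 8, 10, 7] ∈ F_13^4.


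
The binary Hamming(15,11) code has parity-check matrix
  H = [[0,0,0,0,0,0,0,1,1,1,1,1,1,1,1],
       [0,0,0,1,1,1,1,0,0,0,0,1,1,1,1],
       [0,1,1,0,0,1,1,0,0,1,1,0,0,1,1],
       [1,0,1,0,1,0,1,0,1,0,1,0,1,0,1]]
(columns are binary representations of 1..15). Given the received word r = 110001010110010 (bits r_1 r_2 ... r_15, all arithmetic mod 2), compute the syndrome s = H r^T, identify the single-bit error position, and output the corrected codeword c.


s = (0, 0, 1, 0)^T, error position = 2, corrected codeword c = 100001010110010

Compute s = H r^T mod 2 one row at a time:
  s_1 = 1 + 0 + 1 + 1 + 0 + 0 + 1 + 0 = 4 ≡ 0 (mod 2).
  s_2 = 0 + 0 + 1 + 0 + 0 + 0 + 1 + 0 = 2 ≡ 0 (mod 2).
  s_3 = 1 + 0 + 1 + 0 + 1 + 1 + 1 + 0 = 5 ≡ 1 (mod 2).
  s_4 = 1 + 0 + 0 + 0 + 0 + 1 + 0 + 0 = 2 ≡ 0 (mod 2).
s = (0, 0, 1, 0)^T — this equals column 2 of H (binary 0010), so error is at position 2.
Correct: flip bit 2 of r = 110001010110010 to get c = 100001010110010.


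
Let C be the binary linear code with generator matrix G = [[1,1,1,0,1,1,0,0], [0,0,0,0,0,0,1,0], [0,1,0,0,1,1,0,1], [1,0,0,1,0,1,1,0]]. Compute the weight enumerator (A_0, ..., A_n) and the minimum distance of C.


Weight distribution: A_0 = 1, A_1 = 1, A_3 = 2, A_4 = 5, A_5 = 5, A_6 = 2. Minimum distance d = 1.

Enumerate all 2^4 = 16 messages m ∈ F_2^4.
For each, compute codeword c = mG in F_2^8, then tally its weight.
  m = 0000 → c = 00000000, weight = 0.
  m = 1000 → c = 11101100, weight = 5.
  m = 0100 → c = 00000010, weight = 1.
  m = 1100 → c = 11101110, weight = 6.
  m = 0010 → c = 01001101, weight = 4.
  m = 1010 → c = 10100001, weight = 3.
  m = 0110 → c = 01001111, weight = 5.
  m = 1110 → c = 10100011, weight = 4.
  m = 0001 → c = 10010110, weight = 4.
  m = 1001 → c = 01111010, weight = 5.
  m = 0101 → c = 10010100, weight = 3.
  m = 1101 → c = 01111000, weight = 4.
  m = 0011 → c = 11011011, weight = 6.
  m = 1011 → c = 00110111, weight = 5.
  m = 0111 → c = 11011001, weight = 5.
  m = 1111 → c = 00110101, weight = 4.
Tally weights:
  weight 0: 1 codewords.
  weight 1: 1 codewords.
  weight 3: 2 codewords.
  weight 4: 5 codewords.
  weight 5: 5 codewords.
  weight 6: 2 codewords.
Minimum distance d = smallest w > 0 with A_w > 0 = 1.
Sanity: Σ A_w = 16 = 2^4 = 16 ✓.


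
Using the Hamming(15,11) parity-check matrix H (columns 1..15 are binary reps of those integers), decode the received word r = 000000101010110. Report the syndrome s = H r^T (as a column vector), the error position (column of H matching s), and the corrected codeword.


s = (0, 1, 1, 0)^T, error position = 6, corrected codeword c = 000001101010110

Compute s = H r^T mod 2 one row at a time:
  s_1 = 0 + 1 + 0 + 1 + 0 + 1 + 1 + 0 = 4 ≡ 0 (mod 2).
  s_2 = 0 + 0 + 0 + 1 + 0 + 1 + 1 + 0 = 3 ≡ 1 (mod 2).
  s_3 = 0 + 0 + 0 + 1 + 0 + 1 + 1 + 0 = 3 ≡ 1 (mod 2).
  s_4 = 0 + 0 + 0 + 1 + 1 + 1 + 1 + 0 = 4 ≡ 0 (mod 2).
s = (0, 1, 1, 0)^T — this equals column 6 of H (binary 0110), so error is at position 6.
Correct: flip bit 6 of r = 000000101010110 to get c = 000001101010110.


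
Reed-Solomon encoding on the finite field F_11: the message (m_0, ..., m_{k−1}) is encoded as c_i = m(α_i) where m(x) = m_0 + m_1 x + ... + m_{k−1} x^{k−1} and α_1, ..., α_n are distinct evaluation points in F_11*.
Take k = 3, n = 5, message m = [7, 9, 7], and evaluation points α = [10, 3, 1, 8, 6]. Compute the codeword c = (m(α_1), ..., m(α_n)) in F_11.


c = [5, 9, 1, 10, 5]

Message polynomial: m(x) = 7 + 9·x + 7·x^2 (mod 11).
For each evaluation point α_i, compute m(α_i) mod 11:
  α_1 = 10: Horner steps 7 → 2 → 5, so m(10) = 5.
  α_2 = 3: Horner steps 7 → 8 → 9, so m(3) = 9.
  α_3 = 1: Horner steps 7 → 5 → 1, so m(1) = 1.
  α_4 = 8: Horner steps 7 → 10 → 10, so m(8) = 10.
  α_5 = 6: Horner steps 7 → 7 → 5, so m(6) = 5.
Codeword c = [5, 9, 1, 10, 5] ∈ F_11^5.


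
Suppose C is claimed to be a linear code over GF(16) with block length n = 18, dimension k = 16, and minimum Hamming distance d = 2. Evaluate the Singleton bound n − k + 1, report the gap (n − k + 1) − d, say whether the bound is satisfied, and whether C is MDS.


Singleton RHS = n − k + 1 = 3, slack = 1, bound satisfied, not MDS.

Singleton bound: d ≤ n − k + 1.
Here n = 18, k = 16, so n − k + 1 = 3.
Given d = 2, check d ≤ 3: YES.
Slack = (n − k + 1) − d = 1.
The code is NOT MDS (slack = 1 > 0).
Description: the claimed parameters are [18, 16, 2]_16; such a code would be non-MDS.


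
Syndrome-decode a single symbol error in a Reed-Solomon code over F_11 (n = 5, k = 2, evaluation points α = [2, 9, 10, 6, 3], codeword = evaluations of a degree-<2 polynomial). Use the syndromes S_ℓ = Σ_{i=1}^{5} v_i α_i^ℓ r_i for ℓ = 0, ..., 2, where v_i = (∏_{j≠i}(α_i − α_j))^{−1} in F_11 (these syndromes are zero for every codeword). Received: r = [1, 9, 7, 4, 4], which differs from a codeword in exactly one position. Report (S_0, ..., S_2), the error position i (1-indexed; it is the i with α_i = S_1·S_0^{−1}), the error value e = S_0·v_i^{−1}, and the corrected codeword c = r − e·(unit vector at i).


S = (10, 8, 2), error at position 5, error magnitude e = 5, c = [1, 9, 7, 4, 10].

Step 1: column multipliers v_i = (∏_{j≠i}(α_i − α_j))^{−1} mod 11.
  i = 1 (α = 2): (2−9)(2−10)(2−6)(2−3) = (−7)·(−8)·(−4)·(−1) = 224 ≡ 4, so v_1 = 4^{−1} = 3 (mod 11).
  i = 2 (α = 9): (9−2)(9−10)(9−6)(9−3) = 7·(−1)·3·6 = −126 ≡ 6, so v_2 = 6^{−1} = 2 (mod 11).
  i = 3 (α = 10): (10−2)(10−9)(10−6)(10−3) = 8·1·4·7 = 224 ≡ 4, so v_3 = 4^{−1} = 3 (mod 11).
  i = 4 (α = 6): (6−2)(6−9)(6−10)(6−3) = 4·(−3)·(−4)·3 = 144 ≡ 1, so v_4 = 1^{−1} = 1 (mod 11).
  i = 5 (α = 3): (3−2)(3−9)(3−10)(3−6) = 1·(−6)·(−7)·(−3) = −126 ≡ 6, so v_5 = 6^{−1} = 2 (mod 11).
  v = [3, 2, 3, 1, 2].
Step 2: syndromes of r = [1, 9, 7, 4, 4] (all sums mod 11).
  S_0 = Σ v_i r_i = 3·1 + 2·9 + 3·7 + 1·4 + 2·4 = 54 ≡ 10.
  S_1 = Σ v_i α_i r_i = 3·2·1 + 2·9·9 + 3·10·7 + 1·6·4 + 2·3·4 = 426 ≡ 8.
  α_i^2 mod 11 = [4, 4, 1, 3, 9].
  S_2 = Σ v_i α_i^2 r_i = 3·4·1 + 2·4·9 + 3·1·7 + 1·3·4 + 2·9·4 = 189 ≡ 2.
  S = (10, 8, 2) ≠ 0, so r is not a codeword (an error is present).
Step 3: locate the error. For a single error e at position i, S_ℓ = v_i·e·α_i^ℓ, so α_err = S_1/S_0.
  S_0^{−1} = 10^{−1} = 10 (mod 11), so α_err = 8·10 = 80 ≡ 3 = α_5. Error position i = 5.
  Consistency check: S_2/S_1 = 2·7 = 14 ≡ 3 = α_err ✓ (single-error assumption holds).
Step 4: error magnitude e = S_0/v_5 = S_0·∏_{j≠5}(α_5 − α_j) = 10·6 = 60 ≡ 5 (mod 11).
Step 5: correct position 5: c_5 = r_5 − e = 4 − 5 ≡ 10 (mod 11). Hence c = [1, 9, 7, 4, 10].
  Check: interpolating c through the α_i gives m(x) = 5 + 9·x (degree < 2) with m(α_i) = c_i for every i, so c is indeed a codeword.


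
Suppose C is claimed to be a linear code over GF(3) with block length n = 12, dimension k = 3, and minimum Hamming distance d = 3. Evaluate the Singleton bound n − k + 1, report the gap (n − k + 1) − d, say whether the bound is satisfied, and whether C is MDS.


Singleton RHS = n − k + 1 = 10, slack = 7, bound satisfied, not MDS.

Singleton bound: d ≤ n − k + 1.
Here n = 12, k = 3, so n − k + 1 = 10.
Given d = 3, check d ≤ 10: YES.
Slack = (n − k + 1) − d = 7.
The code is NOT MDS (slack = 7 > 0).
Description: the claimed parameters are [12, 3, 3]_3; such a code would be non-MDS.


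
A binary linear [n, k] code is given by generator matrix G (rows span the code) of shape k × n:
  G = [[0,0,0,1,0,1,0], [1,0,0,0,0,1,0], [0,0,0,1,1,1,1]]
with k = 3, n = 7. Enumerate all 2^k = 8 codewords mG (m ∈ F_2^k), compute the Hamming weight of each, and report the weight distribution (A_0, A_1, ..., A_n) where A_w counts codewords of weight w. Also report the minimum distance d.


Weight distribution: A_0 = 1, A_2 = 4, A_4 = 3. Minimum distance d = 2.

Enumerate all 2^3 = 8 messages m ∈ F_2^3.
For each, compute codeword c = mG in F_2^7, then tally its weight.
  m = 000 → c = 0000000, weight = 0.
  m = 100 → c = 0001010, weight = 2.
  m = 010 → c = 1000010, weight = 2.
  m = 110 → c = 1001000, weight = 2.
  m = 001 → c = 0001111, weight = 4.
  m = 101 → c = 0000101, weight = 2.
  m = 011 → c = 1001101, weight = 4.
  m = 111 → c = 1000111, weight = 4.
Tally weights:
  weight 0: 1 codewords.
  weight 2: 4 codewords.
  weight 4: 3 codewords.
Minimum distance d = smallest w > 0 with A_w > 0 = 2.
Sanity: Σ A_w = 8 = 2^3 = 8 ✓.


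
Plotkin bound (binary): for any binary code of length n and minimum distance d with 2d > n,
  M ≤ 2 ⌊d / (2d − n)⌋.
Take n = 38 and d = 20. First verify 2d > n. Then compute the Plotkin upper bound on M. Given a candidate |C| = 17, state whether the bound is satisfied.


Plotkin bound M ≤ 20; given |C| = 17 ≤ bound (satisfied).

Check applicability: 2d = 40, n = 38.
2d − n = 2 > 0, so Plotkin applies.
Compute d/(2d−n) = 20/2 ≈ 10.0000.
⌊d/(2d−n)⌋ = 10.
Plotkin bound: M ≤ 2·10 = 20.
Given |C| = 17, check: satisfied.
This |C| is below the Plotkin bound.


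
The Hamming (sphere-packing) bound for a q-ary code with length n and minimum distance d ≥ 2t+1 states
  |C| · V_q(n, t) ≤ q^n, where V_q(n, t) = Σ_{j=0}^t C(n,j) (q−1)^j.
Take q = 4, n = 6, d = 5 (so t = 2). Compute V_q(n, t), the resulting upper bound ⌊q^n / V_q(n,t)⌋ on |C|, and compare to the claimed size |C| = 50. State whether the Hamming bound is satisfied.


V_q(n, t) = 154, q^n = 4096, Hamming bound = 26, |C| = 50 > bound (violated).

Step 1: Compute V_q(n, t) = Σ_{j=0}^2 C(n, j) (q−1)^j.
  j = 0: C(6,0)·(3)^0 = 1·1 = 1.
  j = 1: C(6,1)·(3)^1 = 6·3 = 18.
  j = 2: C(6,2)·(3)^2 = 15·9 = 135.
  V_q(n, t) = 1 + 18 + 135 = 154.
Step 2: q^n = 4^6 = 4096.
Step 3: Hamming bound ⌊q^n / V_q(n,t)⌋ = ⌊4096/154⌋ = 26.
Step 4: Compare |C| = 50 to 26: violated.
The claimed |C| lies above the Hamming bound, so no 4-ary code of length 6 with d ≥ 5 can have 50 codewords.


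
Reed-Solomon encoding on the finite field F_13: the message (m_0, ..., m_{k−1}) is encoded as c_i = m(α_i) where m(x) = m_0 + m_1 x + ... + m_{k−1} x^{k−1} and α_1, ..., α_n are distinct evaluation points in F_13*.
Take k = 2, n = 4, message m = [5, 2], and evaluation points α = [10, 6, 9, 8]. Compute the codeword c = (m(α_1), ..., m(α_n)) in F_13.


c = [12, 4, 10, 8]

Message polynomial: m(x) = 5 + 2·x (mod 13).
For each evaluation point α_i, compute m(α_i) mod 13:
  α_1 = 10: Horner steps 2 → 12, so m(10) = 12.
  α_2 = 6: Horner steps 2 → 4, so m(6) = 4.
  α_3 = 9: Horner steps 2 → 10, so m(9) = 10.
  α_4 = 8: Horner steps 2 → 8, so m(8) = 8.
Codeword c = [12, 4, 10, 8] ∈ F_13^4.


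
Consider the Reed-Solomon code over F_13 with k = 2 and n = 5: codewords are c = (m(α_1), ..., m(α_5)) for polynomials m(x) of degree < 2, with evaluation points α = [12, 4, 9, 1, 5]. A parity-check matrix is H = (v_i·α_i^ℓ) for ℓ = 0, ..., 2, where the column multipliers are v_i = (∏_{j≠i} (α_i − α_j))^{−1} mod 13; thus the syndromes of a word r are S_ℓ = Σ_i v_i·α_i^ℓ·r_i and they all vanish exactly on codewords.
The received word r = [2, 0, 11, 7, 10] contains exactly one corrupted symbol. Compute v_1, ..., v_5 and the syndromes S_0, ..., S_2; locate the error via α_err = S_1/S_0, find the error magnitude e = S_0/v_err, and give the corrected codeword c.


S = (8, 8, 8), error at position 4, error magnitude e = 11, c = [2, 0, 11, 9, 10].

Step 1: column multipliers v_i = (∏_{j≠i}(α_i − α_j))^{−1} mod 13.
  i = 1 (α = 12): (12−4)(12−9)(12−1)(12−5) = 8·3·11·7 = 1848 ≡ 2, so v_1 = 2^{−1} = 7 (mod 13).
  i = 2 (α = 4): (4−12)(4−9)(4−1)(4−5) = (−8)·(−5)·3·(−1) = −120 ≡ 10, so v_2 = 10^{−1} = 4 (mod 13).
  i = 3 (α = 9): (9−12)(9−4)(9−1)(9−5) = (−3)·5·8·4 = −480 ≡ 1, so v_3 = 1^{−1} = 1 (mod 13).
  i = 4 (α = 1): (1−12)(1−4)(1−9)(1−5) = (−11)·(−3)·(−8)·(−4) = 1056 ≡ 3, so v_4 = 3^{−1} = 9 (mod 13).
  i = 5 (α = 5): (5−12)(5−4)(5−9)(5−1) = (−7)·1·(−4)·4 = 112 ≡ 8, so v_5 = 8^{−1} = 5 (mod 13).
  v = [7, 4, 1, 9, 5].
Step 2: syndromes of r = [2, 0, 11, 7, 10] (all sums mod 13).
  S_0 = Σ v_i r_i = 7·2 + 4·0 + 1·11 + 9·7 + 5·10 = 138 ≡ 8.
  S_1 = Σ v_i α_i r_i = 7·12·2 + 4·4·0 + 1·9·11 + 9·1·7 + 5·5·10 = 580 ≡ 8.
  α_i^2 mod 13 = [1, 3, 3, 1, 12].
  S_2 = Σ v_i α_i^2 r_i = 7·1·2 + 4·3·0 + 1·3·11 + 9·1·7 + 5·12·10 = 710 ≡ 8.
  S = (8, 8, 8) ≠ 0, so r is not a codeword (an error is present).
Step 3: locate the error. For a single error e at position i, S_ℓ = v_i·e·α_i^ℓ, so α_err = S_1/S_0.
  S_0^{−1} = 8^{−1} = 5 (mod 13), so α_err = 8·5 = 40 ≡ 1 = α_4. Error position i = 4.
  Consistency check: S_2/S_1 = 8·5 = 40 ≡ 1 = α_err ✓ (single-error assumption holds).
Step 4: error magnitude e = S_0/v_4 = S_0·∏_{j≠4}(α_4 − α_j) = 8·3 = 24 ≡ 11 (mod 13).
Step 5: correct position 4: c_4 = r_4 − e = 7 − 11 ≡ 9 (mod 13). Hence c = [2, 0, 11, 9, 10].
  Check: interpolating c through the α_i gives m(x) = 12 + 10·x (degree < 2) with m(α_i) = c_i for every i, so c is indeed a codeword.


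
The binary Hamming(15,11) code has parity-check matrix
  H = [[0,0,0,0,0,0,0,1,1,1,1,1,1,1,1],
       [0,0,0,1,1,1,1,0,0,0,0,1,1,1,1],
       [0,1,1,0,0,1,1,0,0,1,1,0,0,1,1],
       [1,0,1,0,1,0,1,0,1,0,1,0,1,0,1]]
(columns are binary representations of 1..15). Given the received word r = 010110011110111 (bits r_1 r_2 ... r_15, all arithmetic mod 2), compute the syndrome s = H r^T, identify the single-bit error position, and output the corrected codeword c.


s = (1, 1, 1, 1)^T, error position = 15, corrected codeword c = 010110011110110

Compute s = H r^T mod 2 one row at a time:
  s_1 = 1 + 1 + 1 + 1 + 0 + 1 + 1 + 1 = 7 ≡ 1 (mod 2).
  s_2 = 1 + 1 + 0 + 0 + 0 + 1 + 1 + 1 = 5 ≡ 1 (mod 2).
  s_3 = 1 + 0 + 0 + 0 + 1 + 1 + 1 + 1 = 5 ≡ 1 (mod 2).
  s_4 = 0 + 0 + 1 + 0 + 1 + 1 + 1 + 1 = 5 ≡ 1 (mod 2).
s = (1, 1, 1, 1)^T — this equals column 15 of H (binary 1111), so error is at position 15.
Correct: flip bit 15 of r = 010110011110111 to get c = 010110011110110.


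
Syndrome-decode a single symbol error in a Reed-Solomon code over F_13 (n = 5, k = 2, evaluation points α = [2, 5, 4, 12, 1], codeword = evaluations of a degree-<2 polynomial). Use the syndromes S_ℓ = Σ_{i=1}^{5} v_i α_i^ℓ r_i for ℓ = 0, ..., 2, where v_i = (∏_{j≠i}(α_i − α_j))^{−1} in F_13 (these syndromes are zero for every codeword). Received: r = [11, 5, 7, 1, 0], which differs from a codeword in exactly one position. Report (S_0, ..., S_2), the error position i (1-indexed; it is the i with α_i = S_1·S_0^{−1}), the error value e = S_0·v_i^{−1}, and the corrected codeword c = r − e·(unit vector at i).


S = (8, 5, 8), error at position 4, error magnitude e = 10, c = [11, 5, 7, 4, 0].

Step 1: column multipliers v_i = (∏_{j≠i}(α_i − α_j))^{−1} mod 13.
  i = 1 (α = 2): (2−5)(2−4)(2−12)(2−1) = (−3)·(−2)·(−10)·1 = −60 ≡ 5, so v_1 = 5^{−1} = 8 (mod 13).
  i = 2 (α = 5): (5−2)(5−4)(5−12)(5−1) = 3·1·(−7)·4 = −84 ≡ 7, so v_2 = 7^{−1} = 2 (mod 13).
  i = 3 (α = 4): (4−2)(4−5)(4−12)(4−1) = 2·(−1)·(−8)·3 = 48 ≡ 9, so v_3 = 9^{−1} = 3 (mod 13).
  i = 4 (α = 12): (12−2)(12−5)(12−4)(12−1) = 10·7·8·11 = 6160 ≡ 11, so v_4 = 11^{−1} = 6 (mod 13).
  i = 5 (α = 1): (1−2)(1−5)(1−4)(1−12) = (−1)·(−4)·(−3)·(−11) = 132 ≡ 2, so v_5 = 2^{−1} = 7 (mod 13).
  v = [8, 2, 3, 6, 7].
Step 2: syndromes of r = [11, 5, 7, 1, 0] (all sums mod 13).
  S_0 = Σ v_i r_i = 8·11 + 2·5 + 3·7 + 6·1 + 7·0 = 125 ≡ 8.
  S_1 = Σ v_i α_i r_i = 8·2·11 + 2·5·5 + 3·4·7 + 6·12·1 + 7·1·0 = 382 ≡ 5.
  α_i^2 mod 13 = [4, 12, 3, 1, 1].
  S_2 = Σ v_i α_i^2 r_i = 8·4·11 + 2·12·5 + 3·3·7 + 6·1·1 + 7·1·0 = 541 ≡ 8.
  S = (8, 5, 8) ≠ 0, so r is not a codeword (an error is present).
Step 3: locate the error. For a single error e at position i, S_ℓ = v_i·e·α_i^ℓ, so α_err = S_1/S_0.
  S_0^{−1} = 8^{−1} = 5 (mod 13), so α_err = 5·5 = 25 ≡ 12 = α_4. Error position i = 4.
  Consistency check: S_2/S_1 = 8·8 = 64 ≡ 12 = α_err ✓ (single-error assumption holds).
Step 4: error magnitude e = S_0/v_4 = S_0·∏_{j≠4}(α_4 − α_j) = 8·11 = 88 ≡ 10 (mod 13).
Step 5: correct position 4: c_4 = r_4 − e = 1 − 10 ≡ 4 (mod 13). Hence c = [11, 5, 7, 4, 0].
  Check: interpolating c through the α_i gives m(x) = 2 + 11·x (degree < 2) with m(α_i) = c_i for every i, so c is indeed a codeword.


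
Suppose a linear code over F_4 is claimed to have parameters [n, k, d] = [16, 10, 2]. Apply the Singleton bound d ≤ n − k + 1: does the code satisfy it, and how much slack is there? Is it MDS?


Singleton RHS = n − k + 1 = 7, slack = 5, bound satisfied, not MDS.

Singleton bound: d ≤ n − k + 1.
Here n = 16, k = 10, so n − k + 1 = 7.
Given d = 2, check d ≤ 7: YES.
Slack = (n − k + 1) − d = 5.
The code is NOT MDS (slack = 5 > 0).
Description: the claimed parameters are [16, 10, 2]_4; such a code would be non-MDS.


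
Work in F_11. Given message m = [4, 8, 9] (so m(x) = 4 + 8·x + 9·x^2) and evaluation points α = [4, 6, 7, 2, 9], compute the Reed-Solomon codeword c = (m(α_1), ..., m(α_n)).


c = [4, 2, 6, 1, 2]

Message polynomial: m(x) = 4 + 8·x + 9·x^2 (mod 11).
For each evaluation point α_i, compute m(α_i) mod 11:
  α_1 = 4: Horner steps 9 → 0 → 4, so m(4) = 4.
  α_2 = 6: Horner steps 9 → 7 → 2, so m(6) = 2.
  α_3 = 7: Horner steps 9 → 5 → 6, so m(7) = 6.
  α_4 = 2: Horner steps 9 → 4 → 1, so m(2) = 1.
  α_5 = 9: Horner steps 9 → 1 → 2, so m(9) = 2.
Codeword c = [4, 2, 6, 1, 2] ∈ F_11^5.


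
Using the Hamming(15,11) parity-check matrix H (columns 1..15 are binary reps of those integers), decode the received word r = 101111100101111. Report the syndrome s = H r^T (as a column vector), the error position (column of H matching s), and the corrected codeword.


s = (1, 0, 0, 0)^T, error position = 8, corrected codeword c = 101111110101111

Compute s = H r^T mod 2 one row at a time:
  s_1 = 0 + 0 + 1 + 0 + 1 + 1 + 1 + 1 = 5 ≡ 1 (mod 2).
  s_2 = 1 + 1 + 1 + 1 + 1 + 1 + 1 + 1 = 8 ≡ 0 (mod 2).
  s_3 = 0 + 1 + 1 + 1 + 1 + 0 + 1 + 1 = 6 ≡ 0 (mod 2).
  s_4 = 1 + 1 + 1 + 1 + 0 + 0 + 1 + 1 = 6 ≡ 0 (mod 2).
s = (1, 0, 0, 0)^T — this equals column 8 of H (binary 1000), so error is at position 8.
Correct: flip bit 8 of r = 101111100101111 to get c = 101111110101111.


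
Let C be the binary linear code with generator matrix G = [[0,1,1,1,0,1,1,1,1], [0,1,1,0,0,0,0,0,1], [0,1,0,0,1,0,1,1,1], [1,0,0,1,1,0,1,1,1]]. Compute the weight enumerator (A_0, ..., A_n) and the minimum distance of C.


Weight distribution: A_0 = 1, A_3 = 2, A_4 = 5, A_5 = 4, A_6 = 2, A_7 = 2. Minimum distance d = 3.

Enumerate all 2^4 = 16 messages m ∈ F_2^4.
For each, compute codeword c = mG in F_2^9, then tally its weight.
  m = 0000 → c = 000000000, weight = 0.
  m = 1000 → c = 011101111, weight = 7.
  m = 0100 → c = 011000001, weight = 3.
  m = 1100 → c = 000101110, weight = 4.
  m = 0010 → c = 010010111, weight = 5.
  m = 1010 → c = 001111000, weight = 4.
  m = 0110 → c = 001010110, weight = 4.
  m = 1110 → c = 010111001, weight = 5.
  m = 0001 → c = 100110111, weight = 6.
  m = 1001 → c = 111011000, weight = 5.
  m = 0101 → c = 111110110, weight = 7.
  m = 1101 → c = 100011001, weight = 4.
  m = 0011 → c = 110100000, weight = 3.
  m = 1011 → c = 101001111, weight = 6.
  m = 0111 → c = 101100001, weight = 4.
  m = 1111 → c = 110001110, weight = 5.
Tally weights:
  weight 0: 1 codewords.
  weight 3: 2 codewords.
  weight 4: 5 codewords.
  weight 5: 4 codewords.
  weight 6: 2 codewords.
  weight 7: 2 codewords.
Minimum distance d = smallest w > 0 with A_w > 0 = 3.
Sanity: Σ A_w = 16 = 2^4 = 16 ✓.
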